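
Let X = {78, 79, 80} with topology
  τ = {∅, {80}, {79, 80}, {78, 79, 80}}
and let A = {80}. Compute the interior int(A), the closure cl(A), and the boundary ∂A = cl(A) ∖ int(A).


int(A) = {80}, cl(A) = {78, 79, 80}, ∂A = {78, 79}.

Closed sets in (X, τ) are complements of opens:
  closed(X, τ) = {∅, {78}, {78, 79}, {78, 79, 80}}.
int(A) = ⋃ {U ∈ τ : U ⊆ A}. Opens contained in A: ∅, {80}.
Taking the union of these: int(A) = {80}.
cl(A) = ⋂ {C closed : A ⊆ C}. Closed sets containing A: {78, 79, 80}.
Intersecting these: cl(A) = {78, 79, 80}.
∂A = cl(A) ∖ int(A) = {78, 79, 80} ∖ {80} = {78, 79}.


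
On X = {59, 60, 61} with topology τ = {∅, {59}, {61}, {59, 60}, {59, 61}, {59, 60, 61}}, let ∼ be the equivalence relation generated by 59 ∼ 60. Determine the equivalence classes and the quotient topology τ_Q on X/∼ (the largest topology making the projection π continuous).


X/∼ = {[59=60], [61]}; |τ_Q| = 4.

Equivalence classes: [59=60], [61].
Quotient map π: X → X/∼ sends 59 ↦ [59=60], 60 ↦ [59=60], 61 ↦ [61].
For each subset V ⊆ X/∼, compute π^{-1}(V) ⊆ X and check whether π^{-1}(V) ∈ τ. V is open in τ_Q iff π^{-1}(V) ∈ τ.
  V = {}: π^{-1}(V) = ∅ ∈ τ ✓.
  V = {[59=60]}: π^{-1}(V) = {59, 60} ∈ τ ✓.
  V = {[61]}: π^{-1}(V) = {61} ∈ τ ✓.
  V = {[59=60], [61]}: π^{-1}(V) = {59, 60, 61} ∈ τ ✓.
Open sets in the quotient: τ_Q = {{}, {[59=60]}, {[61]}, {[59=60], [61]}} (4 elements).


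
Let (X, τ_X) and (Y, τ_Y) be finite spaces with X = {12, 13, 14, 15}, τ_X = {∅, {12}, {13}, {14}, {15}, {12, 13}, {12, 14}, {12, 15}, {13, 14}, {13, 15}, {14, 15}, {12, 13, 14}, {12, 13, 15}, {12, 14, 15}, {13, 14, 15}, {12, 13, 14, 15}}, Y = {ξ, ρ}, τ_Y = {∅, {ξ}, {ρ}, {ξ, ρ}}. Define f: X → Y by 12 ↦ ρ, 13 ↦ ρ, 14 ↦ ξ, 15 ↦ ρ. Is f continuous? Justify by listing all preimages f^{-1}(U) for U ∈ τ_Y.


f IS continuous.

Compute f^{-1}(U) for each U ∈ τ_Y:
  U = ∅: f^{-1}(U) = ∅ ∈ τ_X ✓.
  U = {ξ}: f^{-1}(U) = {14} ∈ τ_X ✓.
  U = {ρ}: f^{-1}(U) = {12, 13, 15} ∈ τ_X ✓.
  U = {ξ, ρ}: f^{-1}(U) = {12, 13, 14, 15} ∈ τ_X ✓.
Every preimage lies in τ_X, so f IS continuous.


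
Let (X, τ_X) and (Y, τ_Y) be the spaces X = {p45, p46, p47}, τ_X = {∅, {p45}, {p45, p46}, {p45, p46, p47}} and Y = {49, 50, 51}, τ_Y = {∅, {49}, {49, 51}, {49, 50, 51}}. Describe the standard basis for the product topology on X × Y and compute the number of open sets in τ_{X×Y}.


Basis B = {∅ × ∅, {p45} × {49}, {p45} × {49, 51}, {p45, p46} × {49}, {p45} × {49, 50, 51}, {p45, p46, p47} × {49}, {p45, p46} × {49, 51}, {p45, p46} × {49, 50, 51}, {p45, p46, p47} × {49, 51}, {p45, p46, p47} × {49, 50, 51}}; |τ_{X×Y}| = 20.

Enumerate products U × V with U ∈ τ_X, V ∈ τ_Y (deduplicated):
  ∅ × ∅ = {} (∅)
  {p45} × {49} = {(p45,49)}
  {p45} × {49, 51} = {(p45,49), (p45,51)}
  {p45, p46} × {49} = {(p45,49), (p46,49)}
  {p45} × {49, 50, 51} = {(p45,49), (p45,50), (p45,51)}
  {p45, p46, p47} × {49} = {(p45,49), (p46,49), (p47,49)}
  {p45, p46} × {49, 51} = {(p45,49), (p45,51), (p46,49), (p46,51)}
  {p45, p46} × {49, 50, 51} = {(p45,49), (p45,50), (p45,51), (p46,49), (p46,50), (p46,51)}
  {p45, p46, p47} × {49, 51} = {(p45,49), (p45,51), (p46,49), (p46,51), (p47,49), (p47,51)}
  {p45, p46, p47} × {49, 50, 51} = {(p45,49), (p45,50), (p45,51), (p46,49), (p46,50), (p46,51), (p47,49), (p47,50), (p47,51)}
These 10 distinct sets form the basis B.
Close under arbitrary unions to get τ_{X×Y}; counting gives |τ_{X×Y}| = 20.


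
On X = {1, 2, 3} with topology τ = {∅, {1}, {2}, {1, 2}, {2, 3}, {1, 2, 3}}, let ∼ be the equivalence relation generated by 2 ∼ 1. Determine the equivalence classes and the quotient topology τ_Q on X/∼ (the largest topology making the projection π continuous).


X/∼ = {[1=2], [3]}; |τ_Q| = 3.

Equivalence classes: [1=2], [3].
Quotient map π: X → X/∼ sends 1 ↦ [1=2], 2 ↦ [1=2], 3 ↦ [3].
For each subset V ⊆ X/∼, compute π^{-1}(V) ⊆ X and check whether π^{-1}(V) ∈ τ. V is open in τ_Q iff π^{-1}(V) ∈ τ.
  V = {}: π^{-1}(V) = ∅ ∈ τ ✓.
  V = {[1=2]}: π^{-1}(V) = {1, 2} ∈ τ ✓.
  V = {[3]}: π^{-1}(V) = {3} ∉ τ ✗.
  V = {[1=2], [3]}: π^{-1}(V) = {1, 2, 3} ∈ τ ✓.
Open sets in the quotient: τ_Q = {{}, {[1=2]}, {[1=2], [3]}} (3 elements).


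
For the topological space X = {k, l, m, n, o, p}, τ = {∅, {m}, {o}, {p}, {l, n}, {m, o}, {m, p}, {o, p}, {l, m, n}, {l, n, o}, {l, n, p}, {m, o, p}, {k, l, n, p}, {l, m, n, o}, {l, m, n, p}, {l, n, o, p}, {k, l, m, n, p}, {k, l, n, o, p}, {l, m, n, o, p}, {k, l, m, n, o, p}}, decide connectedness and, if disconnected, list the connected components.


(X, τ) is disconnected; components = [{m}, {o}, {k, l, n, p}].

Find clopen sets (U ∈ τ with X ∖ U ∈ τ):
  U = ∅, X ∖ U = {k, l, m, n, o, p} — both open, so U is clopen.
  U = {m}, X ∖ U = {k, l, n, o, p} — both open, so U is clopen.
  U = {o}, X ∖ U = {k, l, m, n, p} — both open, so U is clopen.
  U = {m, o}, X ∖ U = {k, l, n, p} — both open, so U is clopen.
  U = {k, l, n, p}, X ∖ U = {m, o} — both open, so U is clopen.
  U = {k, l, m, n, p}, X ∖ U = {o} — both open, so U is clopen.
  U = {k, l, n, o, p}, X ∖ U = {m} — both open, so U is clopen.
  U = {k, l, m, n, o, p}, X ∖ U = ∅ — both open, so U is clopen.
Nontrivial clopen(s) exist: e.g. {k, l, n, p}. So (X, τ) is disconnected.
Compute connected components by grouping points that agree on all clopens:
  component: {m}
  component: {o}
  component: {k, l, n, p}


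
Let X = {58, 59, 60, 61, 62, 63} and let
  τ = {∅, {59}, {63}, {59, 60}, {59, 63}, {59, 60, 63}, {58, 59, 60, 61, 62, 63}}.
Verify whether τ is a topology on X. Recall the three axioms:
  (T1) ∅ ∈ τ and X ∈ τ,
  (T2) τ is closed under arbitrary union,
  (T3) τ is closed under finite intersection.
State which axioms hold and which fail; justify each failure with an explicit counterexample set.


τ IS a topology on X.

Axiom (T1): ∅ ∈ τ? Yes; X ∈ τ? Yes.
Axiom (T2/T3): check pairwise unions and intersections of members of τ.
All pairwise intersections and unions checked — each lies in τ. Therefore τ satisfies (T1), (T2), (T3): it IS a topology on X.


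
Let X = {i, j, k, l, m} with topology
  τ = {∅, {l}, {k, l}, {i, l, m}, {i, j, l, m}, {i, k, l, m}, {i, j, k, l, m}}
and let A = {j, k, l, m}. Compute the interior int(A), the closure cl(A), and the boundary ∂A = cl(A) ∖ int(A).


int(A) = {k, l}, cl(A) = {i, j, k, l, m}, ∂A = {i, j, m}.

Closed sets in (X, τ) are complements of opens:
  closed(X, τ) = {∅, {j}, {k}, {j, k}, {i, j, m}, {i, j, k, m}, {i, j, k, l, m}}.
int(A) = ⋃ {U ∈ τ : U ⊆ A}. Opens contained in A: ∅, {l}, {k, l}.
Taking the union of these: int(A) = {k, l}.
cl(A) = ⋂ {C closed : A ⊆ C}. Closed sets containing A: {i, j, k, l, m}.
Intersecting these: cl(A) = {i, j, k, l, m}.
∂A = cl(A) ∖ int(A) = {i, j, k, l, m} ∖ {k, l} = {i, j, m}.


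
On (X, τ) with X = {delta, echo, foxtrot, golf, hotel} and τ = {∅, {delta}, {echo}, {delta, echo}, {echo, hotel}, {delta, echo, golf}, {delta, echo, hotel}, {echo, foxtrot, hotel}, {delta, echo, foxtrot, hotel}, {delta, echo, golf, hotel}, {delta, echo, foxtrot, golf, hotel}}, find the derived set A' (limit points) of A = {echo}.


A' = {foxtrot, golf, hotel}

For each x ∈ X, list the open sets U ∈ τ with x ∈ U, then check whether U ∩ (A ∖ {x}) ≠ ∅ for every such U.
  x = delta: open {delta} ∋ x has {delta} ∩ (A ∖ {delta}) = ∅, so x is NOT a limit point.
  x = echo: open {echo} ∋ x has {echo} ∩ (A ∖ {echo}) = ∅, so x is NOT a limit point.
  x = foxtrot: opens ∋ x are {echo, foxtrot, hotel}, {delta, echo, foxtrot, hotel}, {delta, echo, foxtrot, golf, hotel}; each meets A ∖ {foxtrot}, so x IS a limit point.
  x = golf: opens ∋ x are {delta, echo, golf}, {delta, echo, golf, hotel}, {delta, echo, foxtrot, golf, hotel}; each meets A ∖ {golf}, so x IS a limit point.
  x = hotel: opens ∋ x are {echo, hotel}, {delta, echo, hotel}, {echo, foxtrot, hotel}, {delta, echo, foxtrot, hotel}, {delta, echo, golf, hotel}, {delta, echo, foxtrot, golf, hotel}; each meets A ∖ {hotel}, so x IS a limit point.
Collecting: A' = {foxtrot, golf, hotel}.


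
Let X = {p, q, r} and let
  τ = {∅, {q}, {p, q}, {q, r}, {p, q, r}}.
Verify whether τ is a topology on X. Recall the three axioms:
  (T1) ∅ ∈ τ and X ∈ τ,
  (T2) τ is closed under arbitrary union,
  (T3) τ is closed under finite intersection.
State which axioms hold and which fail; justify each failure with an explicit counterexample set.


τ IS a topology on X.

Axiom (T1): ∅ ∈ τ? Yes; X ∈ τ? Yes.
Axiom (T2/T3): check pairwise unions and intersections of members of τ.
All pairwise intersections and unions checked — each lies in τ. Therefore τ satisfies (T1), (T2), (T3): it IS a topology on X.


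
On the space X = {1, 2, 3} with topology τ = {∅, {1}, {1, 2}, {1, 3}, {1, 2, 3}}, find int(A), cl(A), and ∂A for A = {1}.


int(A) = {1}, cl(A) = {1, 2, 3}, ∂A = {2, 3}.

Closed sets in (X, τ) are complements of opens:
  closed(X, τ) = {∅, {2}, {3}, {2, 3}, {1, 2, 3}}.
int(A) = ⋃ {U ∈ τ : U ⊆ A}. Opens contained in A: ∅, {1}.
Taking the union of these: int(A) = {1}.
cl(A) = ⋂ {C closed : A ⊆ C}. Closed sets containing A: {1, 2, 3}.
Intersecting these: cl(A) = {1, 2, 3}.
∂A = cl(A) ∖ int(A) = {1, 2, 3} ∖ {1} = {2, 3}.


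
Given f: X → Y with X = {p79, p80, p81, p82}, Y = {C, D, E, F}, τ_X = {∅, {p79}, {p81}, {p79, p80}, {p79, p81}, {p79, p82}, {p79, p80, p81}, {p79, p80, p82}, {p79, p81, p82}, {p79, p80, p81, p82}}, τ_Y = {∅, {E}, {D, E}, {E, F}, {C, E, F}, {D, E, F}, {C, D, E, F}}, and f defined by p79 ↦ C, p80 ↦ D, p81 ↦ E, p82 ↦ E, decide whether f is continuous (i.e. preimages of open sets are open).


f is NOT continuous.

Compute f^{-1}(U) for each U ∈ τ_Y:
  U = ∅: f^{-1}(U) = ∅ ∈ τ_X ✓.
  U = {E}: f^{-1}(U) = {p81, p82} ∉ τ_X ✗.
  U = {D, E}: f^{-1}(U) = {p80, p81, p82} ∉ τ_X ✗.
  U = {E, F}: f^{-1}(U) = {p81, p82} ∉ τ_X ✗.
  U = {C, E, F}: f^{-1}(U) = {p79, p81, p82} ∈ τ_X ✓.
  U = {D, E, F}: f^{-1}(U) = {p80, p81, p82} ∉ τ_X ✗.
  U = {C, D, E, F}: f^{-1}(U) = {p79, p80, p81, p82} ∈ τ_X ✓.
Found U = {E} with f^{-1}(U) = {p81, p82} not in τ_X. Therefore f is NOT continuous.


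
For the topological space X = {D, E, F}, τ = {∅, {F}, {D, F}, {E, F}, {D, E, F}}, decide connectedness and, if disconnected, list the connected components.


(X, τ) is connected.

Find clopen sets (U ∈ τ with X ∖ U ∈ τ):
  U = ∅, X ∖ U = {D, E, F} — both open, so U is clopen.
  U = {D, E, F}, X ∖ U = ∅ — both open, so U is clopen.
Only trivial clopens (∅ and X) exist, so (X, τ) is connected.
Compute connected components by grouping points that agree on all clopens:
  component: {D, E, F}


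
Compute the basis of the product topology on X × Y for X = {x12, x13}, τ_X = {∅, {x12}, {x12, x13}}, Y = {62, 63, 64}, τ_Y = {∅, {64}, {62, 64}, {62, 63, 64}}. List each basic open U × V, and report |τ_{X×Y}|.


Basis B = {∅ × ∅, {x12} × {64}, {x12} × {62, 64}, {x12, x13} × {64}, {x12} × {62, 63, 64}, {x12, x13} × {62, 64}, {x12, x13} × {62, 63, 64}}; |τ_{X×Y}| = 10.

Enumerate products U × V with U ∈ τ_X, V ∈ τ_Y (deduplicated):
  ∅ × ∅ = {} (∅)
  {x12} × {64} = {(x12,64)}
  {x12} × {62, 64} = {(x12,62), (x12,64)}
  {x12, x13} × {64} = {(x12,64), (x13,64)}
  {x12} × {62, 63, 64} = {(x12,62), (x12,63), (x12,64)}
  {x12, x13} × {62, 64} = {(x12,62), (x12,64), (x13,62), (x13,64)}
  {x12, x13} × {62, 63, 64} = {(x12,62), (x12,63), (x12,64), (x13,62), (x13,63), (x13,64)}
These 7 distinct sets form the basis B.
Close under arbitrary unions to get τ_{X×Y}; counting gives |τ_{X×Y}| = 10.


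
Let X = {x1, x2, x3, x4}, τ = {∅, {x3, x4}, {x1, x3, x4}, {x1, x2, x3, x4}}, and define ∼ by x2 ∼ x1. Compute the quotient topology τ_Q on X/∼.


X/∼ = {[x1=x2], [x3], [x4]}; |τ_Q| = 3.

Equivalence classes: [x1=x2], [x3], [x4].
Quotient map π: X → X/∼ sends x1 ↦ [x1=x2], x2 ↦ [x1=x2], x3 ↦ [x3], x4 ↦ [x4].
For each subset V ⊆ X/∼, compute π^{-1}(V) ⊆ X and check whether π^{-1}(V) ∈ τ. V is open in τ_Q iff π^{-1}(V) ∈ τ.
  V = {}: π^{-1}(V) = ∅ ∈ τ ✓.
  V = {[x1=x2]}: π^{-1}(V) = {x1, x2} ∉ τ ✗.
  V = {[x3]}: π^{-1}(V) = {x3} ∉ τ ✗.
  V = {[x1=x2], [x3]}: π^{-1}(V) = {x1, x2, x3} ∉ τ ✗.
  V = {[x4]}: π^{-1}(V) = {x4} ∉ τ ✗.
  V = {[x1=x2], [x4]}: π^{-1}(V) = {x1, x2, x4} ∉ τ ✗.
  V = {[x3], [x4]}: π^{-1}(V) = {x3, x4} ∈ τ ✓.
  V = {[x1=x2], [x3], [x4]}: π^{-1}(V) = {x1, x2, x3, x4} ∈ τ ✓.
Open sets in the quotient: τ_Q = {{}, {[x3], [x4]}, {[x1=x2], [x3], [x4]}} (3 elements).


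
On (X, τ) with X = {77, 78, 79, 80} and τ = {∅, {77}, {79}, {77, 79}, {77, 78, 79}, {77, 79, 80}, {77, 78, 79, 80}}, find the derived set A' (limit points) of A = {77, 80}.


A' = {78, 80}

For each x ∈ X, list the open sets U ∈ τ with x ∈ U, then check whether U ∩ (A ∖ {x}) ≠ ∅ for every such U.
  x = 77: open {77} ∋ x has {77} ∩ (A ∖ {77}) = ∅, so x is NOT a limit point.
  x = 78: opens ∋ x are {77, 78, 79}, {77, 78, 79, 80}; each meets A ∖ {78}, so x IS a limit point.
  x = 79: open {79} ∋ x has {79} ∩ (A ∖ {79}) = ∅, so x is NOT a limit point.
  x = 80: opens ∋ x are {77, 79, 80}, {77, 78, 79, 80}; each meets A ∖ {80}, so x IS a limit point.
Collecting: A' = {78, 80}.


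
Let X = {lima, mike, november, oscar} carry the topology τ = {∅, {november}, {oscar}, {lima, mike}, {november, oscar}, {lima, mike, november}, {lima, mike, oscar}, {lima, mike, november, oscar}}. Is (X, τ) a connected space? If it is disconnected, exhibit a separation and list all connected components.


(X, τ) is disconnected; components = [{november}, {oscar}, {lima, mike}].

Find clopen sets (U ∈ τ with X ∖ U ∈ τ):
  U = ∅, X ∖ U = {lima, mike, november, oscar} — both open, so U is clopen.
  U = {november}, X ∖ U = {lima, mike, oscar} — both open, so U is clopen.
  U = {oscar}, X ∖ U = {lima, mike, november} — both open, so U is clopen.
  U = {lima, mike}, X ∖ U = {november, oscar} — both open, so U is clopen.
  U = {november, oscar}, X ∖ U = {lima, mike} — both open, so U is clopen.
  U = {lima, mike, november}, X ∖ U = {oscar} — both open, so U is clopen.
  U = {lima, mike, oscar}, X ∖ U = {november} — both open, so U is clopen.
  U = {lima, mike, november, oscar}, X ∖ U = ∅ — both open, so U is clopen.
Nontrivial clopen(s) exist: e.g. {lima, mike}. So (X, τ) is disconnected.
Compute connected components by grouping points that agree on all clopens:
  component: {november}
  component: {oscar}
  component: {lima, mike}


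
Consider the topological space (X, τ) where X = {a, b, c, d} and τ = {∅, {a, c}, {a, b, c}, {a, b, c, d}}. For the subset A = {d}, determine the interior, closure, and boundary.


int(A) = ∅, cl(A) = {d}, ∂A = {d}.

Closed sets in (X, τ) are complements of opens:
  closed(X, τ) = {∅, {d}, {b, d}, {a, b, c, d}}.
int(A) = ⋃ {U ∈ τ : U ⊆ A}. Opens contained in A: ∅.
Taking the union of these: int(A) = ∅.
cl(A) = ⋂ {C closed : A ⊆ C}. Closed sets containing A: {d}, {b, d}, {a, b, c, d}.
Intersecting these: cl(A) = {d}.
∂A = cl(A) ∖ int(A) = {d} ∖ ∅ = {d}.


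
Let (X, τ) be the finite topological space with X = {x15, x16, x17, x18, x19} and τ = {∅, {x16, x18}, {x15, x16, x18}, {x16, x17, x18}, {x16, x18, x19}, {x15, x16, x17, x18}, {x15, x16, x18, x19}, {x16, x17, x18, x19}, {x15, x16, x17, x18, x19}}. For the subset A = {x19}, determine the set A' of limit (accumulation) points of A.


A' = ∅

For each x ∈ X, list the open sets U ∈ τ with x ∈ U, then check whether U ∩ (A ∖ {x}) ≠ ∅ for every such U.
  x = x15: open {x15, x16, x18} ∋ x has {x15, x16, x18} ∩ (A ∖ {x15}) = ∅, so x is NOT a limit point.
  x = x16: open {x16, x18} ∋ x has {x16, x18} ∩ (A ∖ {x16}) = ∅, so x is NOT a limit point.
  x = x17: open {x16, x17, x18} ∋ x has {x16, x17, x18} ∩ (A ∖ {x17}) = ∅, so x is NOT a limit point.
  x = x18: open {x16, x18} ∋ x has {x16, x18} ∩ (A ∖ {x18}) = ∅, so x is NOT a limit point.
  x = x19: open {x16, x18, x19} ∋ x has {x16, x18, x19} ∩ (A ∖ {x19}) = ∅, so x is NOT a limit point.
Collecting: A' = ∅.


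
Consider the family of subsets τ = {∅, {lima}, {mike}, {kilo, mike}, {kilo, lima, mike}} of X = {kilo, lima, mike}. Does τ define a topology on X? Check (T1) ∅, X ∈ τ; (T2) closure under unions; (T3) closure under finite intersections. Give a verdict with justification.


τ is NOT a topology on X.

Axiom (T1): ∅ ∈ τ? Yes; X ∈ τ? Yes.
Axiom (T2/T3): check pairwise unions and intersections of members of τ.
Counterexample for (T2): {lima} ∪ {mike} = {lima, mike} ∉ τ. Therefore τ is NOT a topology.


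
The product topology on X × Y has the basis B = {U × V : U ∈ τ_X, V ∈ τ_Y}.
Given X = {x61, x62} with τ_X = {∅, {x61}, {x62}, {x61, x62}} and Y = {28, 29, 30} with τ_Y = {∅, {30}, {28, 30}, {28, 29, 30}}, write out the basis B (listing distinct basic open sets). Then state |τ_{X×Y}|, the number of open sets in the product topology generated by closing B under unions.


Basis B = {∅ × ∅, {x61} × {30}, {x62} × {30}, {x61} × {28, 30}, {x61, x62} × {30}, {x62} × {28, 30}, {x61} × {28, 29, 30}, {x62} × {28, 29, 30}, {x61, x62} × {28, 30}, {x61, x62} × {28, 29, 30}}; |τ_{X×Y}| = 16.

Enumerate products U × V with U ∈ τ_X, V ∈ τ_Y (deduplicated):
  ∅ × ∅ = {} (∅)
  {x61} × {30} = {(x61,30)}
  {x62} × {30} = {(x62,30)}
  {x61} × {28, 30} = {(x61,28), (x61,30)}
  {x61, x62} × {30} = {(x61,30), (x62,30)}
  {x62} × {28, 30} = {(x62,28), (x62,30)}
  {x61} × {28, 29, 30} = {(x61,28), (x61,29), (x61,30)}
  {x62} × {28, 29, 30} = {(x62,28), (x62,29), (x62,30)}
  {x61, x62} × {28, 30} = {(x61,28), (x61,30), (x62,28), (x62,30)}
  {x61, x62} × {28, 29, 30} = {(x61,28), (x61,29), (x61,30), (x62,28), (x62,29), (x62,30)}
These 10 distinct sets form the basis B.
Close under arbitrary unions to get τ_{X×Y}; counting gives |τ_{X×Y}| = 16.


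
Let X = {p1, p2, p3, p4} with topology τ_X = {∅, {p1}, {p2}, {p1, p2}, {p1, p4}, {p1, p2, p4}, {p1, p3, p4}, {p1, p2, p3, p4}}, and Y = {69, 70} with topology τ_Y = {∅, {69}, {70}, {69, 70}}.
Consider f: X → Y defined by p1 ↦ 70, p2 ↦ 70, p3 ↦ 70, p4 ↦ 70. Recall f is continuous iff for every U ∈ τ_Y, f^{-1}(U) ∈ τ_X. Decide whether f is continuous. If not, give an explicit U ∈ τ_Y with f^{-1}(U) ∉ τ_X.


f IS continuous.

Compute f^{-1}(U) for each U ∈ τ_Y:
  U = ∅: f^{-1}(U) = ∅ ∈ τ_X ✓.
  U = {69}: f^{-1}(U) = ∅ ∈ τ_X ✓.
  U = {70}: f^{-1}(U) = {p1, p2, p3, p4} ∈ τ_X ✓.
  U = {69, 70}: f^{-1}(U) = {p1, p2, p3, p4} ∈ τ_X ✓.
Every preimage lies in τ_X, so f IS continuous.


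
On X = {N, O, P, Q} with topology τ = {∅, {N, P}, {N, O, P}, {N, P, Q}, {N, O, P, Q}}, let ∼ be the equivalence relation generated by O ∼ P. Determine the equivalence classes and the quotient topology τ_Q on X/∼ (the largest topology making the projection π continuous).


X/∼ = {[N], [O=P], [Q]}; |τ_Q| = 3.

Equivalence classes: [N], [O=P], [Q].
Quotient map π: X → X/∼ sends N ↦ [N], O ↦ [O=P], P ↦ [O=P], Q ↦ [Q].
For each subset V ⊆ X/∼, compute π^{-1}(V) ⊆ X and check whether π^{-1}(V) ∈ τ. V is open in τ_Q iff π^{-1}(V) ∈ τ.
  V = {}: π^{-1}(V) = ∅ ∈ τ ✓.
  V = {[N]}: π^{-1}(V) = {N} ∉ τ ✗.
  V = {[O=P]}: π^{-1}(V) = {O, P} ∉ τ ✗.
  V = {[N], [O=P]}: π^{-1}(V) = {N, O, P} ∈ τ ✓.
  V = {[Q]}: π^{-1}(V) = {Q} ∉ τ ✗.
  V = {[N], [Q]}: π^{-1}(V) = {N, Q} ∉ τ ✗.
  V = {[O=P], [Q]}: π^{-1}(V) = {O, P, Q} ∉ τ ✗.
  V = {[N], [O=P], [Q]}: π^{-1}(V) = {N, O, P, Q} ∈ τ ✓.
Open sets in the quotient: τ_Q = {{}, {[N], [O=P]}, {[N], [O=P], [Q]}} (3 elements).


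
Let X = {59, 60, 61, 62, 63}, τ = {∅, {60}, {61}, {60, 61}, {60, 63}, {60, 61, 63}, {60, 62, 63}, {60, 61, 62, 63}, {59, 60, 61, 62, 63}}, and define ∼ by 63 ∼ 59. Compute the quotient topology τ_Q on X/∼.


X/∼ = {[59=63], [60], [61], [62]}; |τ_Q| = 5.

Equivalence classes: [59=63], [60], [61], [62].
Quotient map π: X → X/∼ sends 59 ↦ [59=63], 60 ↦ [60], 61 ↦ [61], 62 ↦ [62], 63 ↦ [59=63].
For each subset V ⊆ X/∼, compute π^{-1}(V) ⊆ X and check whether π^{-1}(V) ∈ τ. V is open in τ_Q iff π^{-1}(V) ∈ τ.
  V = {}: π^{-1}(V) = ∅ ∈ τ ✓.
  V = {[59=63]}: π^{-1}(V) = {59, 63} ∉ τ ✗.
  V = {[60]}: π^{-1}(V) = {60} ∈ τ ✓.
  V = {[59=63], [60]}: π^{-1}(V) = {59, 60, 63} ∉ τ ✗.
  V = {[61]}: π^{-1}(V) = {61} ∈ τ ✓.
  V = {[59=63], [61]}: π^{-1}(V) = {59, 61, 63} ∉ τ ✗.
  V = {[60], [61]}: π^{-1}(V) = {60, 61} ∈ τ ✓.
  V = {[59=63], [60], [61]}: π^{-1}(V) = {59, 60, 61, 63} ∉ τ ✗.
  V = {[62]}: π^{-1}(V) = {62} ∉ τ ✗.
  V = {[59=63], [62]}: π^{-1}(V) = {59, 62, 63} ∉ τ ✗.
  V = {[60], [62]}: π^{-1}(V) = {60, 62} ∉ τ ✗.
  V = {[59=63], [60], [62]}: π^{-1}(V) = {59, 60, 62, 63} ∉ τ ✗.
  V = {[61], [62]}: π^{-1}(V) = {61, 62} ∉ τ ✗.
  V = {[59=63], [61], [62]}: π^{-1}(V) = {59, 61, 62, 63} ∉ τ ✗.
  V = {[60], [61], [62]}: π^{-1}(V) = {60, 61, 62} ∉ τ ✗.
  V = {[59=63], [60], [61], [62]}: π^{-1}(V) = {59, 60, 61, 62, 63} ∈ τ ✓.
Open sets in the quotient: τ_Q = {{}, {[60]}, {[61]}, {[60], [61]}, {[59=63], [60], [61], [62]}} (5 elements).


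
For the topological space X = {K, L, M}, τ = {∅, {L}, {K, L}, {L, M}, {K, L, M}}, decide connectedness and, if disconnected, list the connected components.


(X, τ) is connected.

Find clopen sets (U ∈ τ with X ∖ U ∈ τ):
  U = ∅, X ∖ U = {K, L, M} — both open, so U is clopen.
  U = {K, L, M}, X ∖ U = ∅ — both open, so U is clopen.
Only trivial clopens (∅ and X) exist, so (X, τ) is connected.
Compute connected components by grouping points that agree on all clopens:
  component: {K, L, M}


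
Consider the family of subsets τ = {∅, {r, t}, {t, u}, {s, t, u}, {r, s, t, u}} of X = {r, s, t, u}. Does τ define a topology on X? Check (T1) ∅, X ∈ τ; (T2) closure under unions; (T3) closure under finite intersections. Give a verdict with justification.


τ is NOT a topology on X.

Axiom (T1): ∅ ∈ τ? Yes; X ∈ τ? Yes.
Axiom (T2/T3): check pairwise unions and intersections of members of τ.
Counterexample for (T3): {r, t} ∩ {t, u} = {t} ∉ τ. Therefore τ is NOT a topology.


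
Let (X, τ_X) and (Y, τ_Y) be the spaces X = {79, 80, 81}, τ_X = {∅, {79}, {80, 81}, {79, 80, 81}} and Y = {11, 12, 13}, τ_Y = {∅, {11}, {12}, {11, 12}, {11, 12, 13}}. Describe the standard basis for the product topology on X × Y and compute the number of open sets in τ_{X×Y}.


Basis B = {∅ × ∅, {79} × {11}, {79} × {12}, {79} × {11, 12}, {80, 81} × {11}, {80, 81} × {12}, {79} × {11, 12, 13}, {79, 80, 81} × {11}, {79, 80, 81} × {12}, {80, 81} × {11, 12}, {79, 80, 81} × {11, 12}, {80, 81} × {11, 12, 13}, {79, 80, 81} × {11, 12, 13}}; |τ_{X×Y}| = 25.

Enumerate products U × V with U ∈ τ_X, V ∈ τ_Y (deduplicated):
  ∅ × ∅ = {} (∅)
  {79} × {11} = {(79,11)}
  {79} × {12} = {(79,12)}
  {79} × {11, 12} = {(79,11), (79,12)}
  {80, 81} × {11} = {(80,11), (81,11)}
  {80, 81} × {12} = {(80,12), (81,12)}
  {79} × {11, 12, 13} = {(79,11), (79,12), (79,13)}
  {79, 80, 81} × {11} = {(79,11), (80,11), (81,11)}
  {79, 80, 81} × {12} = {(79,12), (80,12), (81,12)}
  {80, 81} × {11, 12} = {(80,11), (80,12), (81,11), (81,12)}
  {79, 80, 81} × {11, 12} = {(79,11), (79,12), (80,11), (80,12), (81,11), (81,12)}
  {80, 81} × {11, 12, 13} = {(80,11), (80,12), (80,13), (81,11), (81,12), (81,13)}
  {79, 80, 81} × {11, 12, 13} = {(79,11), (79,12), (79,13), (80,11), (80,12), (80,13), (81,11), (81,12), (81,13)}
These 13 distinct sets form the basis B.
Close under arbitrary unions to get τ_{X×Y}; counting gives |τ_{X×Y}| = 25.


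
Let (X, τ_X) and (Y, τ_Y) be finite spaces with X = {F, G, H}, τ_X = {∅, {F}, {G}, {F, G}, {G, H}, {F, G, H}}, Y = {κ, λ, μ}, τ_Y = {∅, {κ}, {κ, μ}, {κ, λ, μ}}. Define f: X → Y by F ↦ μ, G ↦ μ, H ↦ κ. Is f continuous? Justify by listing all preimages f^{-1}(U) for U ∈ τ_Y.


f is NOT continuous.

Compute f^{-1}(U) for each U ∈ τ_Y:
  U = ∅: f^{-1}(U) = ∅ ∈ τ_X ✓.
  U = {κ}: f^{-1}(U) = {H} ∉ τ_X ✗.
  U = {κ, μ}: f^{-1}(U) = {F, G, H} ∈ τ_X ✓.
  U = {κ, λ, μ}: f^{-1}(U) = {F, G, H} ∈ τ_X ✓.
Found U = {κ} with f^{-1}(U) = {H} not in τ_X. Therefore f is NOT continuous.


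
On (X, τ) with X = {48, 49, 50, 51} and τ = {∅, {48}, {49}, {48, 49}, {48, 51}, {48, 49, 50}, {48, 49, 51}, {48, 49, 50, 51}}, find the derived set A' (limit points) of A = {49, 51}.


A' = {50}

For each x ∈ X, list the open sets U ∈ τ with x ∈ U, then check whether U ∩ (A ∖ {x}) ≠ ∅ for every such U.
  x = 48: open {48} ∋ x has {48} ∩ (A ∖ {48}) = ∅, so x is NOT a limit point.
  x = 49: open {49} ∋ x has {49} ∩ (A ∖ {49}) = ∅, so x is NOT a limit point.
  x = 50: opens ∋ x are {48, 49, 50}, {48, 49, 50, 51}; each meets A ∖ {50}, so x IS a limit point.
  x = 51: open {48, 51} ∋ x has {48, 51} ∩ (A ∖ {51}) = ∅, so x is NOT a limit point.
Collecting: A' = {50}.


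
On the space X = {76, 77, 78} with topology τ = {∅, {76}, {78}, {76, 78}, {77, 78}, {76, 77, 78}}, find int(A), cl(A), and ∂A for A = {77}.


int(A) = ∅, cl(A) = {77}, ∂A = {77}.

Closed sets in (X, τ) are complements of opens:
  closed(X, τ) = {∅, {76}, {77}, {76, 77}, {77, 78}, {76, 77, 78}}.
int(A) = ⋃ {U ∈ τ : U ⊆ A}. Opens contained in A: ∅.
Taking the union of these: int(A) = ∅.
cl(A) = ⋂ {C closed : A ⊆ C}. Closed sets containing A: {77}, {76, 77}, {77, 78}, {76, 77, 78}.
Intersecting these: cl(A) = {77}.
∂A = cl(A) ∖ int(A) = {77} ∖ ∅ = {77}.


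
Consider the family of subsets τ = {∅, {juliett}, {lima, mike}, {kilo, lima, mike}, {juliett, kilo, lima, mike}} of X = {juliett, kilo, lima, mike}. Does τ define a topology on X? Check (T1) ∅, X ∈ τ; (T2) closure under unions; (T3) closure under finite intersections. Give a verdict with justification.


τ is NOT a topology on X.

Axiom (T1): ∅ ∈ τ? Yes; X ∈ τ? Yes.
Axiom (T2/T3): check pairwise unions and intersections of members of τ.
Counterexample for (T2): {juliett} ∪ {lima, mike} = {juliett, lima, mike} ∉ τ. Therefore τ is NOT a topology.


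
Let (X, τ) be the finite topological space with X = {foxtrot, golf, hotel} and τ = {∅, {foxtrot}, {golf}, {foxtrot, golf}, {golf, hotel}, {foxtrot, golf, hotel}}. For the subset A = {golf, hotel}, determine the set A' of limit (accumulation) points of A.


A' = {hotel}

For each x ∈ X, list the open sets U ∈ τ with x ∈ U, then check whether U ∩ (A ∖ {x}) ≠ ∅ for every such U.
  x = foxtrot: open {foxtrot} ∋ x has {foxtrot} ∩ (A ∖ {foxtrot}) = ∅, so x is NOT a limit point.
  x = golf: open {golf} ∋ x has {golf} ∩ (A ∖ {golf}) = ∅, so x is NOT a limit point.
  x = hotel: opens ∋ x are {golf, hotel}, {foxtrot, golf, hotel}; each meets A ∖ {hotel}, so x IS a limit point.
Collecting: A' = {hotel}.


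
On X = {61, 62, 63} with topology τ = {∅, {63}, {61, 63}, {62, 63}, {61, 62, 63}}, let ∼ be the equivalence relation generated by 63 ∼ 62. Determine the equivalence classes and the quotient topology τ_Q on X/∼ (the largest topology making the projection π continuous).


X/∼ = {[61], [62=63]}; |τ_Q| = 3.

Equivalence classes: [61], [62=63].
Quotient map π: X → X/∼ sends 61 ↦ [61], 62 ↦ [62=63], 63 ↦ [62=63].
For each subset V ⊆ X/∼, compute π^{-1}(V) ⊆ X and check whether π^{-1}(V) ∈ τ. V is open in τ_Q iff π^{-1}(V) ∈ τ.
  V = {}: π^{-1}(V) = ∅ ∈ τ ✓.
  V = {[61]}: π^{-1}(V) = {61} ∉ τ ✗.
  V = {[62=63]}: π^{-1}(V) = {62, 63} ∈ τ ✓.
  V = {[61], [62=63]}: π^{-1}(V) = {61, 62, 63} ∈ τ ✓.
Open sets in the quotient: τ_Q = {{}, {[62=63]}, {[61], [62=63]}} (3 elements).


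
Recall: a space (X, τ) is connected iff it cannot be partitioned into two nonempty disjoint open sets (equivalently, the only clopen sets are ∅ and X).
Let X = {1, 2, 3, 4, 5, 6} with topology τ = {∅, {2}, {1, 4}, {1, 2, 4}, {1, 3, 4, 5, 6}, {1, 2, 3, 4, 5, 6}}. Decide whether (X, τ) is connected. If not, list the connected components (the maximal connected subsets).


(X, τ) is disconnected; components = [{2}, {1, 3, 4, 5, 6}].

Find clopen sets (U ∈ τ with X ∖ U ∈ τ):
  U = ∅, X ∖ U = {1, 2, 3, 4, 5, 6} — both open, so U is clopen.
  U = {2}, X ∖ U = {1, 3, 4, 5, 6} — both open, so U is clopen.
  U = {1, 3, 4, 5, 6}, X ∖ U = {2} — both open, so U is clopen.
  U = {1, 2, 3, 4, 5, 6}, X ∖ U = ∅ — both open, so U is clopen.
Nontrivial clopen(s) exist: e.g. {2}. So (X, τ) is disconnected.
Compute connected components by grouping points that agree on all clopens:
  component: {2}
  component: {1, 3, 4, 5, 6}


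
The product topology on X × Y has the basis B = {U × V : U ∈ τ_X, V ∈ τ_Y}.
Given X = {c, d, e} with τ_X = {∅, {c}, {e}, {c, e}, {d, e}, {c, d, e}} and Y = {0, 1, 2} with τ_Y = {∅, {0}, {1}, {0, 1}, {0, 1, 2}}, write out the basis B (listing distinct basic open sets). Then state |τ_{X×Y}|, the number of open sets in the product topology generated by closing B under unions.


Basis B = {∅ × ∅, {c} × {0}, {c} × {1}, {e} × {0}, {e} × {1}, {c} × {0, 1}, {c, e} × {0}, {c, e} × {1}, {d, e} × {0}, {d, e} × {1}, {e} × {0, 1}, {c} × {0, 1, 2}, {c, d, e} × {0}, {c, d, e} × {1}, {e} × {0, 1, 2}, {c, e} × {0, 1}, {d, e} × {0, 1}, {c, e} × {0, 1, 2}, {c, d, e} × {0, 1}, {d, e} × {0, 1, 2}, {c, d, e} × {0, 1, 2}}; |τ_{X×Y}| = 70.

Enumerate products U × V with U ∈ τ_X, V ∈ τ_Y (deduplicated):
  ∅ × ∅ = {} (∅)
  {c} × {0} = {(c,0)}
  {c} × {1} = {(c,1)}
  {e} × {0} = {(e,0)}
  {e} × {1} = {(e,1)}
  {c} × {0, 1} = {(c,0), (c,1)}
  {c, e} × {0} = {(c,0), (e,0)}
  {c, e} × {1} = {(c,1), (e,1)}
  {d, e} × {0} = {(d,0), (e,0)}
  {d, e} × {1} = {(d,1), (e,1)}
  {e} × {0, 1} = {(e,0), (e,1)}
  {c} × {0, 1, 2} = {(c,0), (c,1), (c,2)}
  {c, d, e} × {0} = {(c,0), (d,0), (e,0)}
  {c, d, e} × {1} = {(c,1), (d,1), (e,1)}
  {e} × {0, 1, 2} = {(e,0), (e,1), (e,2)}
  {c, e} × {0, 1} = {(c,0), (c,1), (e,0), (e,1)}
  {d, e} × {0, 1} = {(d,0), (d,1), (e,0), (e,1)}
  {c, e} × {0, 1, 2} = {(c,0), (c,1), (c,2), (e,0), (e,1), (e,2)}
  {c, d, e} × {0, 1} = {(c,0), (c,1), (d,0), (d,1), (e,0), (e,1)}
  {d, e} × {0, 1, 2} = {(d,0), (d,1), (d,2), (e,0), (e,1), (e,2)}
  {c, d, e} × {0, 1, 2} = {(c,0), (c,1), (c,2), (d,0), (d,1), (d,2), (e,0), (e,1), (e,2)}
These 21 distinct sets form the basis B.
Close under arbitrary unions to get τ_{X×Y}; counting gives |τ_{X×Y}| = 70.


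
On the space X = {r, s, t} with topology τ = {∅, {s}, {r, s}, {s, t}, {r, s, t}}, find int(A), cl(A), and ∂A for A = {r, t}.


int(A) = ∅, cl(A) = {r, t}, ∂A = {r, t}.

Closed sets in (X, τ) are complements of opens:
  closed(X, τ) = {∅, {r}, {t}, {r, t}, {r, s, t}}.
int(A) = ⋃ {U ∈ τ : U ⊆ A}. Opens contained in A: ∅.
Taking the union of these: int(A) = ∅.
cl(A) = ⋂ {C closed : A ⊆ C}. Closed sets containing A: {r, t}, {r, s, t}.
Intersecting these: cl(A) = {r, t}.
∂A = cl(A) ∖ int(A) = {r, t} ∖ ∅ = {r, t}.


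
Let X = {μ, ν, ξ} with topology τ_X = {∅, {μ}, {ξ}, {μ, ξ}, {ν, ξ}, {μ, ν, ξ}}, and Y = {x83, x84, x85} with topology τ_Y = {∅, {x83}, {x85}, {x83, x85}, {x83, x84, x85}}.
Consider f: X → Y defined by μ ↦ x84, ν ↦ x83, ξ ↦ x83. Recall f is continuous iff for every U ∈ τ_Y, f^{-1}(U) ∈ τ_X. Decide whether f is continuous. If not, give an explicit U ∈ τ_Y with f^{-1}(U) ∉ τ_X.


f IS continuous.

Compute f^{-1}(U) for each U ∈ τ_Y:
  U = ∅: f^{-1}(U) = ∅ ∈ τ_X ✓.
  U = {x83}: f^{-1}(U) = {ν, ξ} ∈ τ_X ✓.
  U = {x85}: f^{-1}(U) = ∅ ∈ τ_X ✓.
  U = {x83, x85}: f^{-1}(U) = {ν, ξ} ∈ τ_X ✓.
  U = {x83, x84, x85}: f^{-1}(U) = {μ, ν, ξ} ∈ τ_X ✓.
Every preimage lies in τ_X, so f IS continuous.


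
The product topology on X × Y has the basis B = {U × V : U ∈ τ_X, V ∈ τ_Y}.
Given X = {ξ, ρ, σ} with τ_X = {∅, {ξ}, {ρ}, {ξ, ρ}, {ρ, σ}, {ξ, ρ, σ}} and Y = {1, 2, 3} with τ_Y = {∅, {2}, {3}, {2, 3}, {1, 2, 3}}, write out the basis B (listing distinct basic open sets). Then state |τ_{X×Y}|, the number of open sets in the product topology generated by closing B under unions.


Basis B = {∅ × ∅, {ξ} × {2}, {ξ} × {3}, {ρ} × {2}, {ρ} × {3}, {ξ} × {2, 3}, {ξ, ρ} × {2}, {ξ, ρ} × {3}, {ρ} × {2, 3}, {ρ, σ} × {2}, {ρ, σ} × {3}, {ξ} × {1, 2, 3}, {ξ, ρ, σ} × {2}, {ξ, ρ, σ} × {3}, {ρ} × {1, 2, 3}, {ξ, ρ} × {2, 3}, {ρ, σ} × {2, 3}, {ξ, ρ} × {1, 2, 3}, {ξ, ρ, σ} × {2, 3}, {ρ, σ} × {1, 2, 3}, {ξ, ρ, σ} × {1, 2, 3}}; |τ_{X×Y}| = 70.

Enumerate products U × V with U ∈ τ_X, V ∈ τ_Y (deduplicated):
  ∅ × ∅ = {} (∅)
  {ξ} × {2} = {(ξ,2)}
  {ξ} × {3} = {(ξ,3)}
  {ρ} × {2} = {(ρ,2)}
  {ρ} × {3} = {(ρ,3)}
  {ξ} × {2, 3} = {(ξ,2), (ξ,3)}
  {ξ, ρ} × {2} = {(ξ,2), (ρ,2)}
  {ξ, ρ} × {3} = {(ξ,3), (ρ,3)}
  {ρ} × {2, 3} = {(ρ,2), (ρ,3)}
  {ρ, σ} × {2} = {(ρ,2), (σ,2)}
  {ρ, σ} × {3} = {(ρ,3), (σ,3)}
  {ξ} × {1, 2, 3} = {(ξ,1), (ξ,2), (ξ,3)}
  {ξ, ρ, σ} × {2} = {(ξ,2), (ρ,2), (σ,2)}
  {ξ, ρ, σ} × {3} = {(ξ,3), (ρ,3), (σ,3)}
  {ρ} × {1, 2, 3} = {(ρ,1), (ρ,2), (ρ,3)}
  {ξ, ρ} × {2, 3} = {(ξ,2), (ξ,3), (ρ,2), (ρ,3)}
  {ρ, σ} × {2, 3} = {(ρ,2), (ρ,3), (σ,2), (σ,3)}
  {ξ, ρ} × {1, 2, 3} = {(ξ,1), (ξ,2), (ξ,3), (ρ,1), (ρ,2), (ρ,3)}
  {ξ, ρ, σ} × {2, 3} = {(ξ,2), (ξ,3), (ρ,2), (ρ,3), (σ,2), (σ,3)}
  {ρ, σ} × {1, 2, 3} = {(ρ,1), (ρ,2), (ρ,3), (σ,1), (σ,2), (σ,3)}
  {ξ, ρ, σ} × {1, 2, 3} = {(ξ,1), (ξ,2), (ξ,3), (ρ,1), (ρ,2), (ρ,3), (σ,1), (σ,2), (σ,3)}
These 21 distinct sets form the basis B.
Close under arbitrary unions to get τ_{X×Y}; counting gives |τ_{X×Y}| = 70.


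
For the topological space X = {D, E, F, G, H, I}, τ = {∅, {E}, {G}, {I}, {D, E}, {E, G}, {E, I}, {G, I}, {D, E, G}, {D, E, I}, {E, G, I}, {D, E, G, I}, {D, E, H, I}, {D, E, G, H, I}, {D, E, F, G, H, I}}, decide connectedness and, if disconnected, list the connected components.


(X, τ) is connected.

Find clopen sets (U ∈ τ with X ∖ U ∈ τ):
  U = ∅, X ∖ U = {D, E, F, G, H, I} — both open, so U is clopen.
  U = {D, E, F, G, H, I}, X ∖ U = ∅ — both open, so U is clopen.
Only trivial clopens (∅ and X) exist, so (X, τ) is connected.
Compute connected components by grouping points that agree on all clopens:
  component: {D, E, F, G, H, I}


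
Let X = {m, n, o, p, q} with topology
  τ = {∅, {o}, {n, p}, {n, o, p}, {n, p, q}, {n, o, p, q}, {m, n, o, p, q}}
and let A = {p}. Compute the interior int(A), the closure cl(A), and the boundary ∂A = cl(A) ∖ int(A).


int(A) = ∅, cl(A) = {m, n, p, q}, ∂A = {m, n, p, q}.

Closed sets in (X, τ) are complements of opens:
  closed(X, τ) = {∅, {m}, {m, o}, {m, q}, {m, o, q}, {m, n, p, q}, {m, n, o, p, q}}.
int(A) = ⋃ {U ∈ τ : U ⊆ A}. Opens contained in A: ∅.
Taking the union of these: int(A) = ∅.
cl(A) = ⋂ {C closed : A ⊆ C}. Closed sets containing A: {m, n, p, q}, {m, n, o, p, q}.
Intersecting these: cl(A) = {m, n, p, q}.
∂A = cl(A) ∖ int(A) = {m, n, p, q} ∖ ∅ = {m, n, p, q}.


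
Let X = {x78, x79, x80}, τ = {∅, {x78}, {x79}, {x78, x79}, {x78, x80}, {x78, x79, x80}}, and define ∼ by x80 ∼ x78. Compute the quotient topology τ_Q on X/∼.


X/∼ = {[x78=x80], [x79]}; |τ_Q| = 4.

Equivalence classes: [x78=x80], [x79].
Quotient map π: X → X/∼ sends x78 ↦ [x78=x80], x79 ↦ [x79], x80 ↦ [x78=x80].
For each subset V ⊆ X/∼, compute π^{-1}(V) ⊆ X and check whether π^{-1}(V) ∈ τ. V is open in τ_Q iff π^{-1}(V) ∈ τ.
  V = {}: π^{-1}(V) = ∅ ∈ τ ✓.
  V = {[x78=x80]}: π^{-1}(V) = {x78, x80} ∈ τ ✓.
  V = {[x79]}: π^{-1}(V) = {x79} ∈ τ ✓.
  V = {[x78=x80], [x79]}: π^{-1}(V) = {x78, x79, x80} ∈ τ ✓.
Open sets in the quotient: τ_Q = {{}, {[x78=x80]}, {[x79]}, {[x78=x80], [x79]}} (4 elements).


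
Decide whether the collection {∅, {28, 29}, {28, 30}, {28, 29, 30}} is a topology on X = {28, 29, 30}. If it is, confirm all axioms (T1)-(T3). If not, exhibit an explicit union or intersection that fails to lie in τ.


τ is NOT a topology on X.

Axiom (T1): ∅ ∈ τ? Yes; X ∈ τ? Yes.
Axiom (T2/T3): check pairwise unions and intersections of members of τ.
Counterexample for (T3): {28, 29} ∩ {28, 30} = {28} ∉ τ. Therefore τ is NOT a topology.


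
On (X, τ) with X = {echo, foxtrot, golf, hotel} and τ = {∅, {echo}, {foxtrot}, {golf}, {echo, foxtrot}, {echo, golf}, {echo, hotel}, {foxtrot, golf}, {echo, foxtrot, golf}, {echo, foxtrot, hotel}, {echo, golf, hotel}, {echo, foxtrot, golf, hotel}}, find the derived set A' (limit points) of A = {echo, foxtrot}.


A' = {hotel}

For each x ∈ X, list the open sets U ∈ τ with x ∈ U, then check whether U ∩ (A ∖ {x}) ≠ ∅ for every such U.
  x = echo: open {echo} ∋ x has {echo} ∩ (A ∖ {echo}) = ∅, so x is NOT a limit point.
  x = foxtrot: open {foxtrot} ∋ x has {foxtrot} ∩ (A ∖ {foxtrot}) = ∅, so x is NOT a limit point.
  x = golf: open {golf} ∋ x has {golf} ∩ (A ∖ {golf}) = ∅, so x is NOT a limit point.
  x = hotel: opens ∋ x are {echo, hotel}, {echo, foxtrot, hotel}, {echo, golf, hotel}, {echo, foxtrot, golf, hotel}; each meets A ∖ {hotel}, so x IS a limit point.
Collecting: A' = {hotel}.


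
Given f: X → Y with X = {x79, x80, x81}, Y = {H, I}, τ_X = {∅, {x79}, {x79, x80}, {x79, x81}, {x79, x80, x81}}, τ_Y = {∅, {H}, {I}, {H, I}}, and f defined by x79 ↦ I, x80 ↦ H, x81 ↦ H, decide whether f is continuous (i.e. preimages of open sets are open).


f is NOT continuous.

Compute f^{-1}(U) for each U ∈ τ_Y:
  U = ∅: f^{-1}(U) = ∅ ∈ τ_X ✓.
  U = {H}: f^{-1}(U) = {x80, x81} ∉ τ_X ✗.
  U = {I}: f^{-1}(U) = {x79} ∈ τ_X ✓.
  U = {H, I}: f^{-1}(U) = {x79, x80, x81} ∈ τ_X ✓.
Found U = {H} with f^{-1}(U) = {x80, x81} not in τ_X. Therefore f is NOT continuous.


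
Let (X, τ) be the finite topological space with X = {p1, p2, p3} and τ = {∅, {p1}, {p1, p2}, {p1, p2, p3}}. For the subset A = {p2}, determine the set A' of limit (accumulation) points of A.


A' = {p3}

For each x ∈ X, list the open sets U ∈ τ with x ∈ U, then check whether U ∩ (A ∖ {x}) ≠ ∅ for every such U.
  x = p1: open {p1} ∋ x has {p1} ∩ (A ∖ {p1}) = ∅, so x is NOT a limit point.
  x = p2: open {p1, p2} ∋ x has {p1, p2} ∩ (A ∖ {p2}) = ∅, so x is NOT a limit point.
  x = p3: opens ∋ x are {p1, p2, p3}; each meets A ∖ {p3}, so x IS a limit point.
Collecting: A' = {p3}.


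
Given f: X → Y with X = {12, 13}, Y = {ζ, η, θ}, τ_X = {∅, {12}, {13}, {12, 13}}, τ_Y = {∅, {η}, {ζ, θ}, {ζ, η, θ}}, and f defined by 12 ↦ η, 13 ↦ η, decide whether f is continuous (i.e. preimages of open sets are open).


f IS continuous.

Compute f^{-1}(U) for each U ∈ τ_Y:
  U = ∅: f^{-1}(U) = ∅ ∈ τ_X ✓.
  U = {η}: f^{-1}(U) = {12, 13} ∈ τ_X ✓.
  U = {ζ, θ}: f^{-1}(U) = ∅ ∈ τ_X ✓.
  U = {ζ, η, θ}: f^{-1}(U) = {12, 13} ∈ τ_X ✓.
Every preimage lies in τ_X, so f IS continuous.


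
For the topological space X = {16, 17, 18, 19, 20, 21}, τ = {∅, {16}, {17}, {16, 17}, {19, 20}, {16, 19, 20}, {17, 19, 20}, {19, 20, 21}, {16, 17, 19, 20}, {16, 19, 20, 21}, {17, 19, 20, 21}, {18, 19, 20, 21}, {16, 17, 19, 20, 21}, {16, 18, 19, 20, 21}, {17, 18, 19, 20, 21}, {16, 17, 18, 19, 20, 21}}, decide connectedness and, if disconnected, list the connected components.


(X, τ) is disconnected; components = [{16}, {17}, {18, 19, 20, 21}].

Find clopen sets (U ∈ τ with X ∖ U ∈ τ):
  U = ∅, X ∖ U = {16, 17, 18, 19, 20, 21} — both open, so U is clopen.
  U = {16}, X ∖ U = {17, 18, 19, 20, 21} — both open, so U is clopen.
  U = {17}, X ∖ U = {16, 18, 19, 20, 21} — both open, so U is clopen.
  U = {16, 17}, X ∖ U = {18, 19, 20, 21} — both open, so U is clopen.
  U = {18, 19, 20, 21}, X ∖ U = {16, 17} — both open, so U is clopen.
  U = {16, 18, 19, 20, 21}, X ∖ U = {17} — both open, so U is clopen.
  U = {17, 18, 19, 20, 21}, X ∖ U = {16} — both open, so U is clopen.
  U = {16, 17, 18, 19, 20, 21}, X ∖ U = ∅ — both open, so U is clopen.
Nontrivial clopen(s) exist: e.g. {17}. So (X, τ) is disconnected.
Compute connected components by grouping points that agree on all clopens:
  component: {16}
  component: {17}
  component: {18, 19, 20, 21}
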